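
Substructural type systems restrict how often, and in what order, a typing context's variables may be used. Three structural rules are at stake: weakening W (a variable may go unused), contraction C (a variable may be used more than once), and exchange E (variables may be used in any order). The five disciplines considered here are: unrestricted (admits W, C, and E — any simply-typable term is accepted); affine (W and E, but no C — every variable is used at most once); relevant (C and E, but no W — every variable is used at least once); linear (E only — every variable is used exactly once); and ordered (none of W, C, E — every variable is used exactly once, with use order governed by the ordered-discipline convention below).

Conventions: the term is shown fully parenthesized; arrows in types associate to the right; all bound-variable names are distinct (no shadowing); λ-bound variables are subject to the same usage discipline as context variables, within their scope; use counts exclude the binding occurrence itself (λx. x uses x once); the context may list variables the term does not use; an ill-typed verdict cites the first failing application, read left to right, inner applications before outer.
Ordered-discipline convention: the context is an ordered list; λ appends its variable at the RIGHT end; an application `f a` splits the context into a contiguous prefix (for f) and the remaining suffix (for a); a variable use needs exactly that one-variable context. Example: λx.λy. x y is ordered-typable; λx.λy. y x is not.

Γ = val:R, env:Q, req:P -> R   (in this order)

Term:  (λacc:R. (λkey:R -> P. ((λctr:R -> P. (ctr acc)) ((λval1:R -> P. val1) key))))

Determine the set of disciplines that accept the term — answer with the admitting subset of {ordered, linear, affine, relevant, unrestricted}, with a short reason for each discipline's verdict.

admitting disciplines: affine, unrestricted
use counts: val: 0×, env: 0×, req: 0×, acc (bound): 1×, key (bound): 1×, ctr (bound): 1×, val1 (bound): 1×
uses in reading order: ctr, acc, val1, key
typing: the term checks, with type R -> (R -> P) -> P
ordered: ✗, needs weakening: val, env, req unused
linear: ✗, needs weakening: val, env, req unused
affine: ✓, none of val, env, req, acc, key, ctr, val1 used more than once
relevant: ✗, needs weakening: val, env, req unused
unrestricted: ✓, well-typed at R -> (R -> P) -> P; no restrictions here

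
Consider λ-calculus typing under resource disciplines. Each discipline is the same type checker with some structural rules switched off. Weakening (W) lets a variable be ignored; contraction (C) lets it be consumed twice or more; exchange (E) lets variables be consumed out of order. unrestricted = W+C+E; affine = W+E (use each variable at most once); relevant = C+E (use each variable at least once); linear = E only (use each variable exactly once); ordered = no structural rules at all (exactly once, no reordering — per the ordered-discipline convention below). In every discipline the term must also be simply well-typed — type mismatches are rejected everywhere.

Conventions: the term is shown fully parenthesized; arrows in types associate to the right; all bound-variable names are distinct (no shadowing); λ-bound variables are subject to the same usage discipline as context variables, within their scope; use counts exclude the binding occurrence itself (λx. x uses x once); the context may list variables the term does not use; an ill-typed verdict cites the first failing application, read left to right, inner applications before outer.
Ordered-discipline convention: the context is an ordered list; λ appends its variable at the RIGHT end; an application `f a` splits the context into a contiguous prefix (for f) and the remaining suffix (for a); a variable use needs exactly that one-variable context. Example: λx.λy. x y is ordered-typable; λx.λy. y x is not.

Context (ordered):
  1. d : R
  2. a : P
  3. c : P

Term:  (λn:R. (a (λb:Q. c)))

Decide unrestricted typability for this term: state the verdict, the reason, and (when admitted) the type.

no — fails simple typing
variable uses: d ×0, a ×1, c ×1, n (bound) ×0, b (bound) ×0
use order (left to right): a, c
typing: ill-typed: non-function type P applied to an argument
summary: ordered ✗ · linear ✗ · affine ✗ · relevant ✗ · unrestricted ✗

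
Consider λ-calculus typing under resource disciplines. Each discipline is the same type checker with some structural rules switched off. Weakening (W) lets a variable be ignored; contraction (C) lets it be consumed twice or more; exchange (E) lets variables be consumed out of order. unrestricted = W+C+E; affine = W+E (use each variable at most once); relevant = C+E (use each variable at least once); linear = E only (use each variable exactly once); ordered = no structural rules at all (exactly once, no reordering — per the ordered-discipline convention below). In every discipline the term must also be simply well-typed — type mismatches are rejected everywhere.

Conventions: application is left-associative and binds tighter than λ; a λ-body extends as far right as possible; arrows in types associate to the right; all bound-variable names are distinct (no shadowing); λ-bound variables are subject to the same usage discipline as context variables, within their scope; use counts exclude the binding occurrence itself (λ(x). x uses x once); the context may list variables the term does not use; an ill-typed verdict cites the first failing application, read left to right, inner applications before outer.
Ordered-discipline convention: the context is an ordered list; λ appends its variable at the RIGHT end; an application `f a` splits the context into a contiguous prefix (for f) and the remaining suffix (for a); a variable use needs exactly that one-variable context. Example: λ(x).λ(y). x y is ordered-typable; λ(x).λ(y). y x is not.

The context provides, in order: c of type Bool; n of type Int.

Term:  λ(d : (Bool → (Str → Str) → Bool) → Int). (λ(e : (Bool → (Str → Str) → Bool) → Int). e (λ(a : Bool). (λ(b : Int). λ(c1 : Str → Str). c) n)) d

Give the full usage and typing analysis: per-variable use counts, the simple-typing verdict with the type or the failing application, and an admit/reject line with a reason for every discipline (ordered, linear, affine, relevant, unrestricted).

usage: c ×1, n ×1, d (bound) ×1, e (bound) ×1, a (bound) ×0, b (bound) ×0, c1 (bound) ×0
uses in reading order: e, c, n, d
typing: well-typed at ((Bool → (Str → Str) → Bool) → Int) → Int
ordered ✗ (a, b, c1 left unused)
linear ✗ (a, b, c1 left unused)
affine ✓ (at most one use each (c, n, d, e, a, b, c1))
relevant ✗ (a, b, c1 left unused)
unrestricted ✓ (type-checks (((Bool → (Str → Str) → Bool) → Int) → Int) and nothing is barred)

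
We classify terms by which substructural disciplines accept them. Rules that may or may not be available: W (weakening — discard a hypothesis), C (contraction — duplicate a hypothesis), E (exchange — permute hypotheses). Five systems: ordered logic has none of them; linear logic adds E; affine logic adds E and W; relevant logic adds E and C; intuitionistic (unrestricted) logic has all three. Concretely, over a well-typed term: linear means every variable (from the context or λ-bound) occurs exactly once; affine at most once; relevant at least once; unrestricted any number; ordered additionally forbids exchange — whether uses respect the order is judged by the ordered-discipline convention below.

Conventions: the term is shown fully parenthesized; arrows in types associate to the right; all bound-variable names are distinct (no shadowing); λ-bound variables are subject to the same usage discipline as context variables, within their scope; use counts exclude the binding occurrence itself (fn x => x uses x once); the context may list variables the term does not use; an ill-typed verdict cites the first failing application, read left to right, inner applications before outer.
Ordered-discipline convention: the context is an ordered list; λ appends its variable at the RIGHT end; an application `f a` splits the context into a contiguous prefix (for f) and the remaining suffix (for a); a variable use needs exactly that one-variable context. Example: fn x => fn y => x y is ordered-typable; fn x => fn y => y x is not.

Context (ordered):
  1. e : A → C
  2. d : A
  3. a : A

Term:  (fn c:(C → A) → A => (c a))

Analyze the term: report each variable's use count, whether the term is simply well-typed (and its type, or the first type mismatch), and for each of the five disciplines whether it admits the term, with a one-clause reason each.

use counts: e: 0×, d: 0×, a: 1×, c (bound): 1×
order of uses: c, a
typing: ill-typed: an application expects C → A but receives A
ordered ✗ (the type mismatch rejects it)
linear ✗ (not simply typable)
affine ✗ (fails simple typing)
relevant ✗ (a type mismatch blocks all five)
unrestricted ✗ (the type mismatch rejects it)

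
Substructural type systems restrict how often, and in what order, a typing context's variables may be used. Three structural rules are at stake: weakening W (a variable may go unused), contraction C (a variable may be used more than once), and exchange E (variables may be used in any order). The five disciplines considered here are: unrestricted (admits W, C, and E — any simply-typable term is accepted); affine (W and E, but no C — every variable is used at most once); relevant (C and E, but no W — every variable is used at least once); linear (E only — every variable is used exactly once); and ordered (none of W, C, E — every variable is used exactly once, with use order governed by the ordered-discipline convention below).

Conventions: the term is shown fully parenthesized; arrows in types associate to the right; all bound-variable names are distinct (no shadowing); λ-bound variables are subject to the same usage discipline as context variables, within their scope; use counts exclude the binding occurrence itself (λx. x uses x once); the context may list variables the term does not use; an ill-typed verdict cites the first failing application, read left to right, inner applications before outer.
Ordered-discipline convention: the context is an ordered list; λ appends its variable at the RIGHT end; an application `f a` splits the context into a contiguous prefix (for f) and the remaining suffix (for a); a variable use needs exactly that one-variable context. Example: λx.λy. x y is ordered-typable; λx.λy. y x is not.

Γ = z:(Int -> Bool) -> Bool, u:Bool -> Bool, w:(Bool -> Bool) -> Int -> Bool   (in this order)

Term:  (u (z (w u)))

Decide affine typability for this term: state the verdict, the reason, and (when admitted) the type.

no — needs contraction — u ×2
variable uses: z: 1×, u: 2×, w: 1×
use order (left to right): u, z, w, u
typing: well-typed — term : Bool
across the five disciplines: ordered ✗, linear ✗, affine ✗, relevant ✓, unrestricted ✓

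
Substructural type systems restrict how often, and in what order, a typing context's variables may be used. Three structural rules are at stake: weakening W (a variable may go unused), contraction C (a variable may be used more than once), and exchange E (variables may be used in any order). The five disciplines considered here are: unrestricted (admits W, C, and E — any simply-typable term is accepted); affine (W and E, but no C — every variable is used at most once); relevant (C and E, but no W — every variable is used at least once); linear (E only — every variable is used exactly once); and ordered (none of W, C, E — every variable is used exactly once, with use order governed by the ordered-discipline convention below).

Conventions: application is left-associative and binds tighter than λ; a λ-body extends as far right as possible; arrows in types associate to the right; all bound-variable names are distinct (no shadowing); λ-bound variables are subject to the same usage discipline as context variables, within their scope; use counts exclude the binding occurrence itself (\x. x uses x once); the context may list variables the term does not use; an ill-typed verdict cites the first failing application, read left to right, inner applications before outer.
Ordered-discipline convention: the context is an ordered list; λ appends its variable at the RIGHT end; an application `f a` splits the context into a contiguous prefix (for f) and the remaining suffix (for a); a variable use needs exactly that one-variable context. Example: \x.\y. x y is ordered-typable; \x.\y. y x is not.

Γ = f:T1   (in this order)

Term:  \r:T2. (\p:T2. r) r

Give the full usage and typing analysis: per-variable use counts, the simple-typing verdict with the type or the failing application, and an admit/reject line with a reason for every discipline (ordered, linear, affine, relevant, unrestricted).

counts: f: 0; r (λ-bound): 2; p (λ-bound): 0
use order (left to right): r, r
typing: the term checks, with type T2 -> T2
ordered ✗ (needs contraction — r ×2; f, p never used (weakening))
linear ✗ (needs contraction — r ×2; f, p never used (weakening))
affine ✗ (needs contraction — r ×2)
relevant ✗ (f, p never used (weakening))
unrestricted ✓ (simply typable at T2 -> T2; W, C, E all held)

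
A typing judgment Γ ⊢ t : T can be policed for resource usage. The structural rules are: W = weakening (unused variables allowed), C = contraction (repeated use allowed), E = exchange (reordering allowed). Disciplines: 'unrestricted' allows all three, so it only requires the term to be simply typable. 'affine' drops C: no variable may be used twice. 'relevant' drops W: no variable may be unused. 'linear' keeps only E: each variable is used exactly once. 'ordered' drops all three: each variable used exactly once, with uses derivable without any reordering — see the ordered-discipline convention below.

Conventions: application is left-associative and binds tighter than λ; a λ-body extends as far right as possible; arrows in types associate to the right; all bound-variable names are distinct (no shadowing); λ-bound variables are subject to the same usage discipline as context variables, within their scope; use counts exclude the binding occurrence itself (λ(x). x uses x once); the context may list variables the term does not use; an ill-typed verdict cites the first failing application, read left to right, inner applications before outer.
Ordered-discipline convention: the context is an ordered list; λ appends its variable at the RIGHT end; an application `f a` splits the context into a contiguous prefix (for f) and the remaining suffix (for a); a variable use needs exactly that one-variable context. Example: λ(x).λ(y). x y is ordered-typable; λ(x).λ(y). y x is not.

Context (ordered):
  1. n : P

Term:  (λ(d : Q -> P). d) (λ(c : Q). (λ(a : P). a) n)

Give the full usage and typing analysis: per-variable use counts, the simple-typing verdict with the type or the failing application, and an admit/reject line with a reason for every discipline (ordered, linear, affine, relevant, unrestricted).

use counts: n=1; d [bound]=1; c [bound]=0; a [bound]=1
use order (left to right): d, a, n
typing: ✓ — Q -> P
ordered: ✗, needs weakening: c unused
linear: ✗, needs weakening: c unused
affine: ✓, at most one use each (n, d, c, a)
relevant: ✗, needs weakening: c unused
unrestricted: ✓, typability at Q -> P is all that's needed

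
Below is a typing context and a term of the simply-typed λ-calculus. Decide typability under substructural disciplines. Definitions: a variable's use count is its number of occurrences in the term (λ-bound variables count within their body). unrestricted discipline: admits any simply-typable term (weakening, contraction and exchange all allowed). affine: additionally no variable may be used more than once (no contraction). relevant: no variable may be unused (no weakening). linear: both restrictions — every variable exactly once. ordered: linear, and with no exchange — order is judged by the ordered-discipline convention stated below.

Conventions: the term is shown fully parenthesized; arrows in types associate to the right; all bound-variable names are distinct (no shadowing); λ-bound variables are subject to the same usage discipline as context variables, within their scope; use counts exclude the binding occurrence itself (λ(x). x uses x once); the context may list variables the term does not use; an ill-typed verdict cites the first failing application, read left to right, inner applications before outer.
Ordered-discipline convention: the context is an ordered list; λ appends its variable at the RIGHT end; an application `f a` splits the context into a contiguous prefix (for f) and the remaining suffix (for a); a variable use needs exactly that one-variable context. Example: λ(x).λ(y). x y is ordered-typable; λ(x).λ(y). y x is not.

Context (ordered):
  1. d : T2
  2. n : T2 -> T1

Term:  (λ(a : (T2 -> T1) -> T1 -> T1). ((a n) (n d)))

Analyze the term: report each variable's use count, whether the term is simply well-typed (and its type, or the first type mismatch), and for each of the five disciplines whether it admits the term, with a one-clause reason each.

counts: d ×1, n ×2, a (bound) ×1
uses in reading order: a, n, n, d
typing: ✓ — ((T2 -> T1) -> T1 -> T1) -> T1
ordered ✗ (uses contraction: n ×2)
linear ✗ (uses contraction: n ×2)
affine ✗ (uses contraction: n ×2)
relevant ✓ (d, n, a: all used, weakening unneeded)
unrestricted ✓ (typability at ((T2 -> T1) -> T1 -> T1) -> T1 is all that's needed)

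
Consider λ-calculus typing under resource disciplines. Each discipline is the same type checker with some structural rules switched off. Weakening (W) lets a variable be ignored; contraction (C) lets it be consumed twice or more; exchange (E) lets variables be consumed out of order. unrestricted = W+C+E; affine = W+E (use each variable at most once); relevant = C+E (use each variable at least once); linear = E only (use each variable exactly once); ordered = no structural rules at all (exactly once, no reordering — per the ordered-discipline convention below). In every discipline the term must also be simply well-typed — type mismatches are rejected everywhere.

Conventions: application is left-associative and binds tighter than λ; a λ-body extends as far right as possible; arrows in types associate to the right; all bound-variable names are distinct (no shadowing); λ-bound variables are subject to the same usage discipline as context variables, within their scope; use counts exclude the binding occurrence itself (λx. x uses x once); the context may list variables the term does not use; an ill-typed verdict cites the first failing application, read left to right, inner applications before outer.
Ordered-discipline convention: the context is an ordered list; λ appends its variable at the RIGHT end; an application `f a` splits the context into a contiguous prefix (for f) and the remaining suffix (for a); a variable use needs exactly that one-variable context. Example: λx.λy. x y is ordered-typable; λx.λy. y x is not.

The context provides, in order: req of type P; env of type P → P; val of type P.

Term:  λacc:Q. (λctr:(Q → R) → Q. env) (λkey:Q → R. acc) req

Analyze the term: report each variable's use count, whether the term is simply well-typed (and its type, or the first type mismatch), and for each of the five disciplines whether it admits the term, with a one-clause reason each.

use counts: req ×1; env ×1; val ×0; acc [bound] ×1; ctr [bound] ×0; key [bound] ×0
uses in reading order: env, acc, req
typing: well-typed at Q → P
ordered ✗ (val, ctr, key left unused)
linear ✗ (val, ctr, key left unused)
affine ✓ (at most one use each (req, env, val, acc, ctr, key))
relevant ✗ (val, ctr, key left unused)
unrestricted ✓ (simply typable at Q → P; W, C, E all held)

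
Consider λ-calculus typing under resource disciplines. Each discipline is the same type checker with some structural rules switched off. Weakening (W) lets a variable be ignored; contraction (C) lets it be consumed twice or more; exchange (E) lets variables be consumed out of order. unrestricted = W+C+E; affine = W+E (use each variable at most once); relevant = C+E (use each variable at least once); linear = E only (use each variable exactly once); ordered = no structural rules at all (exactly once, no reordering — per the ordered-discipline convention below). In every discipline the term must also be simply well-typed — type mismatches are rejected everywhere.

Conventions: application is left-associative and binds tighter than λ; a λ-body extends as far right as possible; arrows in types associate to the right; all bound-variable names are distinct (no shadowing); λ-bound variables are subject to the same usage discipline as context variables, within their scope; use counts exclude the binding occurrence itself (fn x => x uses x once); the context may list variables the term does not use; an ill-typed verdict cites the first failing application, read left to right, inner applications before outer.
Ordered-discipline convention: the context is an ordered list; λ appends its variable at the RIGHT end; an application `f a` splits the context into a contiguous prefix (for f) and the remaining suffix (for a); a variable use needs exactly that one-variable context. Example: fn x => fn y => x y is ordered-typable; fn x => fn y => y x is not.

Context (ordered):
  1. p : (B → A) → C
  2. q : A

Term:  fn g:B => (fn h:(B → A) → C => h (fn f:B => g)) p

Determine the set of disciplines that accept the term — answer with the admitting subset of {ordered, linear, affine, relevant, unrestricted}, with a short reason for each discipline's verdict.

accepted by: none
counts: p=1, q=0, g [bound]=1, h [bound]=1, f [bound]=0
use order (left to right): h, g, p
typing: ill-typed: an application expects B → A but receives B → B
ordered ✗ (a type mismatch blocks all five)
linear ✗ (the type mismatch rejects it)
affine ✗ (not simply typable)
relevant ✗ (fails simple typing)
unrestricted ✗ (a type mismatch blocks all five)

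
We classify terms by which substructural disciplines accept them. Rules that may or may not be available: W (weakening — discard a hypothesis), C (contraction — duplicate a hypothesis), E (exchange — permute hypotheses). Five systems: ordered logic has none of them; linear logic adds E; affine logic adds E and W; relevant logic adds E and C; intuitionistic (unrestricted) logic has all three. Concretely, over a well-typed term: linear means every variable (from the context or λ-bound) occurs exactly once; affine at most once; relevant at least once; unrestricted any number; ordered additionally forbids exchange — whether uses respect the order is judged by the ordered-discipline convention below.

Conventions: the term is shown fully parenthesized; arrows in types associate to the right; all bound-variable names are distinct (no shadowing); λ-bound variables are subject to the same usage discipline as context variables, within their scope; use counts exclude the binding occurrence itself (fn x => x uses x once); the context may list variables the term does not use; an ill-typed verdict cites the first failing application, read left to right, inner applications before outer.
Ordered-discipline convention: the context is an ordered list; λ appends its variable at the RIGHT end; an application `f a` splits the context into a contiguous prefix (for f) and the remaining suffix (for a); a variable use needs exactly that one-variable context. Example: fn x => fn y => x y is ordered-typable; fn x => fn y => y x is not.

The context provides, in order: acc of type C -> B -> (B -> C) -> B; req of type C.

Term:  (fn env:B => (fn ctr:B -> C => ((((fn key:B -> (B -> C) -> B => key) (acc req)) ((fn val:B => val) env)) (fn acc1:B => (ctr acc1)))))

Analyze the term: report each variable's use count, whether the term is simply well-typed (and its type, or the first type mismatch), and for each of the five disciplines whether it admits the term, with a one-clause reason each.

usage: acc: 1, req: 1, env (λ-bound): 1, ctr (λ-bound): 1, key (λ-bound): 1, val (λ-bound): 1, acc1 (λ-bound): 1
use order (left to right): key, acc, req, val, env, ctr, acc1
typing: the term checks, with type B -> (B -> C) -> B
ordered: ✓, acc, req, env, ctr, key, val, acc1: once each, no exchange needed
linear: ✓, each of acc, req, env, ctr, key, val, acc1 used exactly once
affine: ✓, none of acc, req, env, ctr, key, val, acc1 used more than once
relevant: ✓, acc, req, env, ctr, key, val, acc1: all used, weakening unneeded
unrestricted: ✓, well-typed at B -> (B -> C) -> B; no restrictions here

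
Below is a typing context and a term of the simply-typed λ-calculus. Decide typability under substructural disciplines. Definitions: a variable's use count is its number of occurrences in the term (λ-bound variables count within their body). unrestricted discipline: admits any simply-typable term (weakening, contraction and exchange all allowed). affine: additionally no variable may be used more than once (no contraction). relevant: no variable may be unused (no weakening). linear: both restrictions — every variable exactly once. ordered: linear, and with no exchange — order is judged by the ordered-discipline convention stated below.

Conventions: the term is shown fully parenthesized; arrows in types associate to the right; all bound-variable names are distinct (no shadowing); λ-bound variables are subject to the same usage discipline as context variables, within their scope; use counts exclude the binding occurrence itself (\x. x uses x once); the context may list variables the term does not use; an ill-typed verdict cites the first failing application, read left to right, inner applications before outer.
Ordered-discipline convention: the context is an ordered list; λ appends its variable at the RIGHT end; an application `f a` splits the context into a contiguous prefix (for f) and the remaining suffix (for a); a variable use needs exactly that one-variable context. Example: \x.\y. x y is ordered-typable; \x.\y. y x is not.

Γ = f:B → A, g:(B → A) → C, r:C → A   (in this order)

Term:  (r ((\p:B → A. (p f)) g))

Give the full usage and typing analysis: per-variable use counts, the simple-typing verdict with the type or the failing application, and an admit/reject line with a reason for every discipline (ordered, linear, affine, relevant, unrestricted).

use counts: f: 1×, g: 1×, r: 1×, p (bound): 1×
uses in reading order: r, p, f, g
typing: ill-typed: an application expects B but receives B → A
ordered: ✗ — not simply typable
linear: ✗ — fails simple typing
affine: ✗ — a type mismatch blocks all five
relevant: ✗ — the type mismatch rejects it
unrestricted: ✗ — not simply typable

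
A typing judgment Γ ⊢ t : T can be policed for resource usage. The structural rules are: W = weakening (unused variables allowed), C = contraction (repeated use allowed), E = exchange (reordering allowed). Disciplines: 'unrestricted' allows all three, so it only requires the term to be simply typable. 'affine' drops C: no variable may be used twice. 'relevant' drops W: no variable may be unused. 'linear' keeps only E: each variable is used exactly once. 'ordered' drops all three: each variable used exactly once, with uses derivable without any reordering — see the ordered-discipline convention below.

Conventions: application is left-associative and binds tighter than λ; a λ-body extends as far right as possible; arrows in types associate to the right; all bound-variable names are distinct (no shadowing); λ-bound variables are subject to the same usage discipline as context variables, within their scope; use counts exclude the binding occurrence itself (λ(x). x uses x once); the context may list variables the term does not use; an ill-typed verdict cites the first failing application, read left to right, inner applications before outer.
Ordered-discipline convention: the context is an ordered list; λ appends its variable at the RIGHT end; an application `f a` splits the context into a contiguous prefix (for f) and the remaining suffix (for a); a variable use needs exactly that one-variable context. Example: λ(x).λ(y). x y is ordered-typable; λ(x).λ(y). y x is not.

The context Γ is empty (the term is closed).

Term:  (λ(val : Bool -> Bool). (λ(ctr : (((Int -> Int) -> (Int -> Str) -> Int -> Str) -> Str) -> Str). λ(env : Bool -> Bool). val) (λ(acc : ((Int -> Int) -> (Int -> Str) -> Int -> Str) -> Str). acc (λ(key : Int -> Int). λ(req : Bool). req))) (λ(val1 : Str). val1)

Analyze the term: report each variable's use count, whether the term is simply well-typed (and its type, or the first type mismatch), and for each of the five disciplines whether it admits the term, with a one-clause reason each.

use counts: val (bound): 1; ctr (bound): 0; env (bound): 0; acc (bound): 1; key (bound): 0; req (bound): 1; val1 (bound): 1
left-to-right use order: val, acc, req, val1
typing: ill-typed: a function awaiting (Int -> Int) -> (Int -> Str) -> Int -> Str gets (Int -> Int) -> Bool -> Bool
ordered: ✗, the type mismatch rejects it
linear: ✗, not simply typable
affine: ✗, fails simple typing
relevant: ✗, a type mismatch blocks all five
unrestricted: ✗, the type mismatch rejects it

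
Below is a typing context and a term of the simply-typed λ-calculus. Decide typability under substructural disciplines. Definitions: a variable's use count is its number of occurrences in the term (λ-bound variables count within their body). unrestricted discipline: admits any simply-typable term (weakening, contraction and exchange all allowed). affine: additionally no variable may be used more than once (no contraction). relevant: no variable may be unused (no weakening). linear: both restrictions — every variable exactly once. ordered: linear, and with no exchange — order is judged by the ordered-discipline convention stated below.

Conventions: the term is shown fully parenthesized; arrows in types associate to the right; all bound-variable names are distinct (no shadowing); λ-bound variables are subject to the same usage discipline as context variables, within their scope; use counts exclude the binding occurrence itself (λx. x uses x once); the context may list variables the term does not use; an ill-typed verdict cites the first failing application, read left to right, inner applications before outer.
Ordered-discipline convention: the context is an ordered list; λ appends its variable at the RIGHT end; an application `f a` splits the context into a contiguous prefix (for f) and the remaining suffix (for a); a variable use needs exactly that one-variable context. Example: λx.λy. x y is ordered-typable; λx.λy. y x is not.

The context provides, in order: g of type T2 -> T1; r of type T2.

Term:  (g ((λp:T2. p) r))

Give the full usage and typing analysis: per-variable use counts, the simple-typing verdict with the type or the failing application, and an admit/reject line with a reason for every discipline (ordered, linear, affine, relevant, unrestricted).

variable uses: g=1; r=1; p [bound]=1
uses in reading order: g, p, r
typing: ✓ — T1
ordered ✓ (single-use (g, r, p), ordered derivation ok)
linear ✓ (single use per variable (g, r, p))
affine ✓ (at most one use each (g, r, p))
relevant ✓ (at least one use each (g, r, p))
unrestricted ✓ (type-checks (T1) and nothing is barred)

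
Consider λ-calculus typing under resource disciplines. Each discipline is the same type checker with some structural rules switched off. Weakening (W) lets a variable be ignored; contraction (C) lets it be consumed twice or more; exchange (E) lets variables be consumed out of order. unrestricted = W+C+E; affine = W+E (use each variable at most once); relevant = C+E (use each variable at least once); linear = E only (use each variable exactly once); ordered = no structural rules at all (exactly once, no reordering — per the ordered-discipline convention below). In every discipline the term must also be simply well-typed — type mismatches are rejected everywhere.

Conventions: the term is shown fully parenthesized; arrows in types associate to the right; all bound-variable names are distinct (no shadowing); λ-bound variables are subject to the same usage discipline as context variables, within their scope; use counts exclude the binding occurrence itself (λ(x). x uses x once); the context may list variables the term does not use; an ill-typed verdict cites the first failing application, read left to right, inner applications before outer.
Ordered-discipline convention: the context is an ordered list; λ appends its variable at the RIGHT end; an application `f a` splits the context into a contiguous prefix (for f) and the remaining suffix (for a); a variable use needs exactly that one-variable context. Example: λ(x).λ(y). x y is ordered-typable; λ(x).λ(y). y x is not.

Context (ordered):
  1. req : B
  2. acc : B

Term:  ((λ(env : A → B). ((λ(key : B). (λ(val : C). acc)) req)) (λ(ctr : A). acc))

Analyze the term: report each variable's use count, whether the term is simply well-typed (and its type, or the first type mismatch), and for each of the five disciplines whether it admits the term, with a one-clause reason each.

counts: req: 1×, acc: 2×, env [bound]: 0×, key [bound]: 0×, val [bound]: 0×, ctr [bound]: 0×
use order (left to right): acc, req, acc
typing: well-typed — term : C → B
ordered: ✗ — acc ×2 used more than once (contraction); unused: env, key, val, ctr — weakening required
linear: ✗ — acc ×2 used more than once (contraction); unused: env, key, val, ctr — weakening required
affine: ✗ — acc ×2 used more than once (contraction)
relevant: ✗ — unused: env, key, val, ctr — weakening required
unrestricted: ✓ — typability at C → B is all that's needed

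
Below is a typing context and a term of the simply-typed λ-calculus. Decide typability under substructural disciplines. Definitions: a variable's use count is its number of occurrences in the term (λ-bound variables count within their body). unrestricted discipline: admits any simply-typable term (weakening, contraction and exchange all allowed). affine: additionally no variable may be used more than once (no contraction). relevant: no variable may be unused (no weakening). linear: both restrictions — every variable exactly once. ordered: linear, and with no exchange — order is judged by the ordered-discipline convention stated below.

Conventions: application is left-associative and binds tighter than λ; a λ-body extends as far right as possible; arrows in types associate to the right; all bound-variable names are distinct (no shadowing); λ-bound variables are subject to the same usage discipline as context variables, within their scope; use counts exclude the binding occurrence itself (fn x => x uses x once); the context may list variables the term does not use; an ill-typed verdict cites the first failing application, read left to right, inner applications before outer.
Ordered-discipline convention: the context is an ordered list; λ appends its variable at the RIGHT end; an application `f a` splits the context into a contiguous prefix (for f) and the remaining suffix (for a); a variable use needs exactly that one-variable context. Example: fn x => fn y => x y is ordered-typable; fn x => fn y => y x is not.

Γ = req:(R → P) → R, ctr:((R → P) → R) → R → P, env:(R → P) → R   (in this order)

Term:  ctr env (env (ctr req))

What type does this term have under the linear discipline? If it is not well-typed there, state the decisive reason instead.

not well-typed under linear — ctr ×2, env ×2 used more than once (contraction)
variable uses: req ×1; ctr ×2; env ×2
use order (left to right): ctr, env, env, ctr, req
typing: ✓ — P
summary: ordered ✗, linear ✗, affine ✗, relevant ✓, unrestricted ✓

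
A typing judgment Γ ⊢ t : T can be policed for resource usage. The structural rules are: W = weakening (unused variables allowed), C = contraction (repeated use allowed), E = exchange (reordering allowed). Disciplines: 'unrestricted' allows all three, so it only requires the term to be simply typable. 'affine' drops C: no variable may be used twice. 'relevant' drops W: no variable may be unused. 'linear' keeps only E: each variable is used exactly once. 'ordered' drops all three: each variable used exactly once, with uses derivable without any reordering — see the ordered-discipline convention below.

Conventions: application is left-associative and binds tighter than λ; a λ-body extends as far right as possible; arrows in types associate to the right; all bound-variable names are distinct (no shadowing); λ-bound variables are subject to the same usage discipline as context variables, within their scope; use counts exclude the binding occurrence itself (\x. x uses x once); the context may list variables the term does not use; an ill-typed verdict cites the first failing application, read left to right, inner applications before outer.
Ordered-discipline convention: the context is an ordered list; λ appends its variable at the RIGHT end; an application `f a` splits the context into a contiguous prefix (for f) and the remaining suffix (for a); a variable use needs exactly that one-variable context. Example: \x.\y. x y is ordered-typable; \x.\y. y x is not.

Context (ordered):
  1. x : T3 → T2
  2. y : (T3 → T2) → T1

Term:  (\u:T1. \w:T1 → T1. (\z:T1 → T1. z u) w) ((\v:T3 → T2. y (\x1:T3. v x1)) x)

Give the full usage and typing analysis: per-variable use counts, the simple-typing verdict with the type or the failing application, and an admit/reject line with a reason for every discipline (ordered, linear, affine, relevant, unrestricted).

counts: x=1, y=1, u [bound]=1, w [bound]=1, z [bound]=1, v [bound]=1, x1 [bound]=1
left-to-right use order: z, u, w, y, v, x1, x
typing: ✓ — (T1 → T1) → T1
ordered: ✗ — use order z, u, w, y, v, x1, x needs exchange
linear: ✓ — x, y, u, w, z, v, x1: one use apiece
affine: ✓ — at most one use each (x, y, u, w, z, v, x1)
relevant: ✓ — at least one use each (x, y, u, w, z, v, x1)
unrestricted: ✓ — simply typable at (T1 → T1) → T1; W, C, E all held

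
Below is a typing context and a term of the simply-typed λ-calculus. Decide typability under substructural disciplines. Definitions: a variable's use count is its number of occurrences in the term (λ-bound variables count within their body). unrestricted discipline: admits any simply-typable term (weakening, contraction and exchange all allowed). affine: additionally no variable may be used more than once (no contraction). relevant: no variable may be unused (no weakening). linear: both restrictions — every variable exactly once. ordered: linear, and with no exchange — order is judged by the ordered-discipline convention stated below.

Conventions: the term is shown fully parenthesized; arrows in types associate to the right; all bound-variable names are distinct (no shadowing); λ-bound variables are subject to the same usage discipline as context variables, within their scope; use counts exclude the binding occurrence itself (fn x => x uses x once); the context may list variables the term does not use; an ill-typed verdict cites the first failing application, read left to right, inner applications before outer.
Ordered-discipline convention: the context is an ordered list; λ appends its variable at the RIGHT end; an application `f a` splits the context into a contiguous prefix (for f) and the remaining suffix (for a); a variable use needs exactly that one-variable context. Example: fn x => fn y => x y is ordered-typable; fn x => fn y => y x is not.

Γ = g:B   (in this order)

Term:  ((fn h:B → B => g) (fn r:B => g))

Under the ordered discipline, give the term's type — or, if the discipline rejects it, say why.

not well-typed under ordered — repeated use of g ×2; needs weakening: h, r unused
variable uses: g=2, h [bound]=0, r [bound]=0
uses in reading order: g, g
typing: ✓ — B
per-discipline verdicts: ordered ✗ | linear ✗ | affine ✗ | relevant ✗ | unrestricted ✓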